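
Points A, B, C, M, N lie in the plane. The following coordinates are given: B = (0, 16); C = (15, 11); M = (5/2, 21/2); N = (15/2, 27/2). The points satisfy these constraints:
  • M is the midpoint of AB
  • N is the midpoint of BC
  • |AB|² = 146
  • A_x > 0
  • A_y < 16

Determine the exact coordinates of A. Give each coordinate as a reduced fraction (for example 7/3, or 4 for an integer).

A = (5, 5)

1. A_x = 5  [A = 2·M−B = 2·(5/2, 21/2)−(0, 16)]
2. A_y = 5  [A = 2·M−B = 2·(5/2, 21/2)−(0, 16)]
   so A = (5, 5)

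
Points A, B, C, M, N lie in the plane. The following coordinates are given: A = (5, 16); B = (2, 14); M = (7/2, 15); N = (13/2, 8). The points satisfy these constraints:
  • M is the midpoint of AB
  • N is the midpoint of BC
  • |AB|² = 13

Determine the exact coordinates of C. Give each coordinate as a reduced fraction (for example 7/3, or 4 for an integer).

1. C_x = 11  [C = 2·N−B = 2·(13/2, 8)−(2, 14)]
2. C_y = 2  [C = 2·N−B = 2·(13/2, 8)−(2, 14)]
   so C = (11, 2)

C = (11, 2)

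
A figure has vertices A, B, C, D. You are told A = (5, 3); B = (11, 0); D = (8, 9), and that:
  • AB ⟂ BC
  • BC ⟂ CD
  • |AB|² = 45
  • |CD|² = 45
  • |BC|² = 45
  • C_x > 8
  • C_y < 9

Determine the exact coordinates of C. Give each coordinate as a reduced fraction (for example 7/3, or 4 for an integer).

C = (14, 6)

1. C_x = 14  [[AB ⟂ BC ⇒ 6x-3y-66=0] ∩ [|C−(8, 9)|²=45]]
2. C_y = 6  [[AB ⟂ BC ⇒ 6x-3y-66=0] ∩ [|C−(8, 9)|²=45]]
   so C = (14, 6)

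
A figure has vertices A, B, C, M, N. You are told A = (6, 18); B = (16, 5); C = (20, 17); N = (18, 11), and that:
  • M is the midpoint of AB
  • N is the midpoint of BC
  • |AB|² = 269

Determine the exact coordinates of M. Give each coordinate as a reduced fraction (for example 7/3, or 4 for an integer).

1. M_x = 11  [2·M = A+B = (6, 18)+(16, 5)]
2. M_y = 23/2  [2·M = A+B = (6, 18)+(16, 5)]
   so M = (11, 23/2)

M = (11, 23/2)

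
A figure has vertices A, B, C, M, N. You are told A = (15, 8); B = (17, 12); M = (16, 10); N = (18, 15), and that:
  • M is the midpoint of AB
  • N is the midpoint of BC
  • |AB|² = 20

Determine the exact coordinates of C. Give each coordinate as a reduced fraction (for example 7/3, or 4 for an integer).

1. C_x = 19  [C = 2·N−B = 2·(18, 15)−(17, 12)]
2. C_y = 18  [C = 2·N−B = 2·(18, 15)−(17, 12)]
   so C = (19, 18)

C = (19, 18)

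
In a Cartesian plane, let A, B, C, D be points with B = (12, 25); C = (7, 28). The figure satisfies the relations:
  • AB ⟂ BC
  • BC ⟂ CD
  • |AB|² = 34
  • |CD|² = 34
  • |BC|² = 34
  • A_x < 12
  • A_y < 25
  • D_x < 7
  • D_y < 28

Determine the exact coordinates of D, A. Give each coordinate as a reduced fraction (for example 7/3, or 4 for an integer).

1. D_x = 4  [[BC ⟂ CD ⇒ -5x+3y-49=0] ∩ [|D−(7, 28)|²=34]]
2. D_y = 23  [[BC ⟂ CD ⇒ -5x+3y-49=0] ∩ [|D−(7, 28)|²=34]]
   so D = (4, 23)
3. A_x = 9  [[AB ⟂ BC ⇒ 5x-3y+15=0] ∩ [|A−(12, 25)|²=34]]
4. A_y = 20  [[AB ⟂ BC ⇒ 5x-3y+15=0] ∩ [|A−(12, 25)|²=34]]
   so A = (9, 20)

D = (4, 23)
A = (9, 20)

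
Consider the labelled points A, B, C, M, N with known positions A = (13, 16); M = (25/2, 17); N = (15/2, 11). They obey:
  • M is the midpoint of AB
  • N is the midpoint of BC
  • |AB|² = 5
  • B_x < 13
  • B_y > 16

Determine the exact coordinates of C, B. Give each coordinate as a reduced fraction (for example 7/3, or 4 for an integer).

1. B_x = 12  [B = 2·M−A = 2·(25/2, 17)−(13, 16)]
2. B_y = 18  [B = 2·M−A = 2·(25/2, 17)−(13, 16)]
   so B = (12, 18)
3. C_x = 3  [C = 2·N−B = 2·(15/2, 11)−(12, 18)]
4. C_y = 4  [C = 2·N−B = 2·(15/2, 11)−(12, 18)]
   so C = (3, 4)

C = (3, 4)
B = (12, 18)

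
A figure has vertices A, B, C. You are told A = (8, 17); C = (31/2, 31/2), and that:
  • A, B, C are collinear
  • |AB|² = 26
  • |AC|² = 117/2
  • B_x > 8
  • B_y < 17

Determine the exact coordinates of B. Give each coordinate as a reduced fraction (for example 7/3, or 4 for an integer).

1. B_x = 13  [[A, B, C are collinear ⇒ -3/2x-15/2y+279/2=0] ∩ [|B−(8, 17)|²=26]]
2. B_y = 16  [[A, B, C are collinear ⇒ -3/2x-15/2y+279/2=0] ∩ [|B−(8, 17)|²=26]]
   so B = (13, 16)

B = (13, 16)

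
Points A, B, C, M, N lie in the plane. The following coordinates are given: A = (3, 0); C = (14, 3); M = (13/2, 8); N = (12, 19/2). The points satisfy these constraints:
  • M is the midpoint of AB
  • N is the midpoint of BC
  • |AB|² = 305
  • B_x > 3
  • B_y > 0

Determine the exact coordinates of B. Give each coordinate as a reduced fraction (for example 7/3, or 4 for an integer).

1. B_x = 10  [B = 2·M−A = 2·(13/2, 8)−(3, 0)]
2. B_y = 16  [B = 2·M−A = 2·(13/2, 8)−(3, 0)]
   so B = (10, 16)

B = (10, 16)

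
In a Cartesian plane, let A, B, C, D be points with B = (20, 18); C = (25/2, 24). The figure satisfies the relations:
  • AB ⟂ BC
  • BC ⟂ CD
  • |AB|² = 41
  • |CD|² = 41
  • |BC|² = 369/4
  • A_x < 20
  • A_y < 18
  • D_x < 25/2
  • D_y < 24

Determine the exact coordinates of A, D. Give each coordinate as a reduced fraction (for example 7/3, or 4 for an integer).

1. A_x = 16  [[AB ⟂ BC ⇒ 15/2x-6y-42=0] ∩ [|A−(20, 18)|²=41]]
2. A_y = 13  [[AB ⟂ BC ⇒ 15/2x-6y-42=0] ∩ [|A−(20, 18)|²=41]]
   so A = (16, 13)
3. D_x = 17/2  [[BC ⟂ CD ⇒ -15/2x+6y-201/4=0] ∩ [|D−(25/2, 24)|²=41]]
4. D_y = 19  [[BC ⟂ CD ⇒ -15/2x+6y-201/4=0] ∩ [|D−(25/2, 24)|²=41]]
   so D = (17/2, 19)

A = (16, 13)
D = (17/2, 19)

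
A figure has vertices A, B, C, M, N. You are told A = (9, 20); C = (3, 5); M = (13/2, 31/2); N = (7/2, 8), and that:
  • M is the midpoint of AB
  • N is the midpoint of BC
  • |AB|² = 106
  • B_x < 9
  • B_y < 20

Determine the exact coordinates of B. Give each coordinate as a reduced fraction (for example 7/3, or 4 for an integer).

1. B_x = 4  [B = 2·M−A = 2·(13/2, 31/2)−(9, 20)]
2. B_y = 11  [B = 2·M−A = 2·(13/2, 31/2)−(9, 20)]
   so B = (4, 11)

B = (4, 11)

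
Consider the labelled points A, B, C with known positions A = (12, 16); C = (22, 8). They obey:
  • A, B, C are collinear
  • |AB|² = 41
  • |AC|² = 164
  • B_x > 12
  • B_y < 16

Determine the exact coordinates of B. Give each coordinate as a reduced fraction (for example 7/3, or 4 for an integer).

1. B_x = 17  [[A, B, C are collinear ⇒ -8x-10y+256=0] ∩ [|B−(12, 16)|²=41]]
2. B_y = 12  [[A, B, C are collinear ⇒ -8x-10y+256=0] ∩ [|B−(12, 16)|²=41]]
   so B = (17, 12)

B = (17, 12)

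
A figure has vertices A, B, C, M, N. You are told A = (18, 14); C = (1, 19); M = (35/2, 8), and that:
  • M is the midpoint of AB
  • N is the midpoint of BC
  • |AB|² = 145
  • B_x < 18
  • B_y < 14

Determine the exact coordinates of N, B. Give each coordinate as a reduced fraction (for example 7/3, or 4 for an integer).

N = (9, 21/2)
B = (17, 2)

1. B_x = 17  [B = 2·M−A = 2·(35/2, 8)−(18, 14)]
2. B_y = 2  [B = 2·M−A = 2·(35/2, 8)−(18, 14)]
   so B = (17, 2)
3. N_x = 9  [2·N = B+C = (17, 2)+(1, 19)]
4. N_y = 21/2  [2·N = B+C = (17, 2)+(1, 19)]
   so N = (9, 21/2)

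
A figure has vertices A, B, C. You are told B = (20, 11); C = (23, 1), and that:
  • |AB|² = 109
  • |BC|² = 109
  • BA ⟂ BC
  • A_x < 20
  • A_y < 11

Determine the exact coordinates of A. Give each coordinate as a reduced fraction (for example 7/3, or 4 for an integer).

A = (10, 8)

1. A_x = 10  [[BA ⟂ BC ⇒ 3x-10y+50=0] ∩ [|A−(20, 11)|²=109]]
2. A_y = 8  [[BA ⟂ BC ⇒ 3x-10y+50=0] ∩ [|A−(20, 11)|²=109]]
   so A = (10, 8)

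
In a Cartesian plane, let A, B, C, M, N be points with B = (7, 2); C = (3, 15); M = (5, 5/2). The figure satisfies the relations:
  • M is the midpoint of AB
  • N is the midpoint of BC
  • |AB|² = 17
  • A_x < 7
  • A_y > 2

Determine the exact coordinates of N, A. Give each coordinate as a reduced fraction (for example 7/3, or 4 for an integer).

N = (5, 17/2)
A = (3, 3)

1. A_x = 3  [A = 2·M−B = 2·(5, 5/2)−(7, 2)]
2. A_y = 3  [A = 2·M−B = 2·(5, 5/2)−(7, 2)]
   so A = (3, 3)
3. N_x = 5  [2·N = B+C = (7, 2)+(3, 15)]
4. N_y = 17/2  [2·N = B+C = (7, 2)+(3, 15)]
   so N = (5, 17/2)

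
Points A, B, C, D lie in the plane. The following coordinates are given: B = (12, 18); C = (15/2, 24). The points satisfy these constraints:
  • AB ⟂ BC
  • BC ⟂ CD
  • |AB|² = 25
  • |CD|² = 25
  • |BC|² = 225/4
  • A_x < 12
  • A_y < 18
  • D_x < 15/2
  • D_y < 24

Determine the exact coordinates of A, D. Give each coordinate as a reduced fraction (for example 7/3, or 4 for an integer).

1. A_x = 8  [[AB ⟂ BC ⇒ 9/2x-6y+54=0] ∩ [|A−(12, 18)|²=25]]
2. A_y = 15  [[AB ⟂ BC ⇒ 9/2x-6y+54=0] ∩ [|A−(12, 18)|²=25]]
   so A = (8, 15)
3. D_x = 7/2  [[BC ⟂ CD ⇒ -9/2x+6y-441/4=0] ∩ [|D−(15/2, 24)|²=25]]
4. D_y = 21  [[BC ⟂ CD ⇒ -9/2x+6y-441/4=0] ∩ [|D−(15/2, 24)|²=25]]
   so D = (7/2, 21)

A = (8, 15)
D = (7/2, 21)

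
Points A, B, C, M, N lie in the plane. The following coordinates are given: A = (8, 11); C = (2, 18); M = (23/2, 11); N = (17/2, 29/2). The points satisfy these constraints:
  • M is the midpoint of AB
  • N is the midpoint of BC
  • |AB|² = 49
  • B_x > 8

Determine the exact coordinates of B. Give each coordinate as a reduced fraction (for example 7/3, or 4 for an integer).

1. B_x = 15  [B = 2·M−A = 2·(23/2, 11)−(8, 11)]
2. B_y = 11  [B = 2·M−A = 2·(23/2, 11)−(8, 11)]
   so B = (15, 11)

B = (15, 11)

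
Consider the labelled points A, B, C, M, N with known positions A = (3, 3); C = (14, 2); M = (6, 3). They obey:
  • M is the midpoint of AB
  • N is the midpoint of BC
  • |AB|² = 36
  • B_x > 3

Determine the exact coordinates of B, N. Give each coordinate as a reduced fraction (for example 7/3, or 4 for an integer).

B = (9, 3)
N = (23/2, 5/2)

1. B_x = 9  [B = 2·M−A = 2·(6, 3)−(3, 3)]
2. B_y = 3  [B = 2·M−A = 2·(6, 3)−(3, 3)]
   so B = (9, 3)
3. N_x = 23/2  [2·N = B+C = (9, 3)+(14, 2)]
4. N_y = 5/2  [2·N = B+C = (9, 3)+(14, 2)]
   so N = (23/2, 5/2)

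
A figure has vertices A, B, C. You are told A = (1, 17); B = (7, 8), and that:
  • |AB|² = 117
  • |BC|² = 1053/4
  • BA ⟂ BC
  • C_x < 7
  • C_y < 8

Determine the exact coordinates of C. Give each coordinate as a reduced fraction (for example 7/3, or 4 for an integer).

1. C_x = -13/2  [[BA ⟂ BC ⇒ -6x+9y-30=0] ∩ [|C−(7, 8)|²=1053/4]]
2. C_y = -1  [[BA ⟂ BC ⇒ -6x+9y-30=0] ∩ [|C−(7, 8)|²=1053/4]]
   so C = (-13/2, -1)

C = (-13/2, -1)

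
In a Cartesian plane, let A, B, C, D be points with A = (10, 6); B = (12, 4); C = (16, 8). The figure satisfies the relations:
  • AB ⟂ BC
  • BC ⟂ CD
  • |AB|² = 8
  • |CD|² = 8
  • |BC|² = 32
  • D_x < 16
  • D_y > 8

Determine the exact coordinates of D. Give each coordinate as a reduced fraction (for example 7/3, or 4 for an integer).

D = (14, 10)

1. D_x = 14  [[BC ⟂ CD ⇒ 4x+4y-96=0] ∩ [|D−(16, 8)|²=8]]
2. D_y = 10  [[BC ⟂ CD ⇒ 4x+4y-96=0] ∩ [|D−(16, 8)|²=8]]
   so D = (14, 10)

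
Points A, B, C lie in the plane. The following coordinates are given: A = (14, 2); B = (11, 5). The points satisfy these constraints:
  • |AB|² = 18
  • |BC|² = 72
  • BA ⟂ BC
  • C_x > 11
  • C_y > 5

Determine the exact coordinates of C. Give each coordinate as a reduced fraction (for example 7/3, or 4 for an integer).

1. C_x = 17  [[BA ⟂ BC ⇒ 3x-3y-18=0] ∩ [|C−(11, 5)|²=72]]
2. C_y = 11  [[BA ⟂ BC ⇒ 3x-3y-18=0] ∩ [|C−(11, 5)|²=72]]
   so C = (17, 11)

C = (17, 11)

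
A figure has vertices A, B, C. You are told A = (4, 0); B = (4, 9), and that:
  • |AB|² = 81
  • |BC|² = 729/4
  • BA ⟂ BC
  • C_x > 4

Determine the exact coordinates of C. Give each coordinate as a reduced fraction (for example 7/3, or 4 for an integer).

C = (35/2, 9)

1. C_x = 35/2  [[BA ⟂ BC ⇒ -9y+81=0] ∩ [|C−(4, 9)|²=729/4]]
2. C_y = 9  [[BA ⟂ BC ⇒ -9y+81=0] ∩ [|C−(4, 9)|²=729/4]]
   so C = (35/2, 9)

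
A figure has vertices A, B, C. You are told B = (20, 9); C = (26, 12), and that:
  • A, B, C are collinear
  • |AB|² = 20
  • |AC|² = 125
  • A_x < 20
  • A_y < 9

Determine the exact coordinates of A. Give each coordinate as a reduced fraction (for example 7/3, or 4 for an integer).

1. A_x = 16  [[A, B, C are collinear ⇒ -3x+6y+6=0] ∩ [|A−(20, 9)|²=20]]
2. A_y = 7  [[A, B, C are collinear ⇒ -3x+6y+6=0] ∩ [|A−(20, 9)|²=20]]
   so A = (16, 7)

A = (16, 7)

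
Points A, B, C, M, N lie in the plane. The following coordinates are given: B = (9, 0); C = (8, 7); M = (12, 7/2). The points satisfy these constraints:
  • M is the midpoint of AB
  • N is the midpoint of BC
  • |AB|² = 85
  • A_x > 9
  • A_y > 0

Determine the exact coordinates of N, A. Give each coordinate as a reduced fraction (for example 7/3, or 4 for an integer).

N = (17/2, 7/2)
A = (15, 7)

1. A_x = 15  [A = 2·M−B = 2·(12, 7/2)−(9, 0)]
2. A_y = 7  [A = 2·M−B = 2·(12, 7/2)−(9, 0)]
   so A = (15, 7)
3. N_x = 17/2  [2·N = B+C = (9, 0)+(8, 7)]
4. N_y = 7/2  [2·N = B+C = (9, 0)+(8, 7)]
   so N = (17/2, 7/2)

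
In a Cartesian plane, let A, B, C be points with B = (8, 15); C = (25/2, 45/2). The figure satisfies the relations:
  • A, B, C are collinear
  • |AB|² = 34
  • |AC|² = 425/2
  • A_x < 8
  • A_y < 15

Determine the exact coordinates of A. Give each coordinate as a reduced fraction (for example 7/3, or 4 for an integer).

1. A_x = 5  [[A, B, C are collinear ⇒ -15/2x+9/2y-15/2=0] ∩ [|A−(8, 15)|²=34]]
2. A_y = 10  [[A, B, C are collinear ⇒ -15/2x+9/2y-15/2=0] ∩ [|A−(8, 15)|²=34]]
   so A = (5, 10)

A = (5, 10)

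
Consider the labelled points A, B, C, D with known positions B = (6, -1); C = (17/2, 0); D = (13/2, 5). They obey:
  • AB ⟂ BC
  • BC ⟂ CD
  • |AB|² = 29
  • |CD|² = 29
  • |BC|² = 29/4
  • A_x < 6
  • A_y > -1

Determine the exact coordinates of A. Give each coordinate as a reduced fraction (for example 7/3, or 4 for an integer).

1. A_x = 4  [[AB ⟂ BC ⇒ -5/2x-1y+14=0] ∩ [|A−(6, -1)|²=29]]
2. A_y = 4  [[AB ⟂ BC ⇒ -5/2x-1y+14=0] ∩ [|A−(6, -1)|²=29]]
   so A = (4, 4)

A = (4, 4)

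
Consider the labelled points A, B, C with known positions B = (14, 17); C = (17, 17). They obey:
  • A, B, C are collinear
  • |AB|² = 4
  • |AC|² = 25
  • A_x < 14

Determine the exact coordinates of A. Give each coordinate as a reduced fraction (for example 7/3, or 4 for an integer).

1. A_x = 12  [[A, B, C are collinear ⇒ 3y-51=0] ∩ [|A−(14, 17)|²=4]]
2. A_y = 17  [[A, B, C are collinear ⇒ 3y-51=0] ∩ [|A−(14, 17)|²=4]]
   so A = (12, 17)

A = (12, 17)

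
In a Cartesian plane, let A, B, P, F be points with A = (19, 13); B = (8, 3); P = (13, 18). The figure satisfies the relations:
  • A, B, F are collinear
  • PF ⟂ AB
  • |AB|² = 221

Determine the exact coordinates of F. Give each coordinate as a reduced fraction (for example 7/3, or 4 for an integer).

1. F_x = 4023/221  [[A, B, F are collinear ⇒ 10x-11y-47=0] ∩ [PF ⟂ AB ⇒ -11x-10y+323=0]]
2. F_y = 2713/221  [[A, B, F are collinear ⇒ 10x-11y-47=0] ∩ [PF ⟂ AB ⇒ -11x-10y+323=0]]
   so F = (4023/221, 2713/221)

F = (4023/221, 2713/221)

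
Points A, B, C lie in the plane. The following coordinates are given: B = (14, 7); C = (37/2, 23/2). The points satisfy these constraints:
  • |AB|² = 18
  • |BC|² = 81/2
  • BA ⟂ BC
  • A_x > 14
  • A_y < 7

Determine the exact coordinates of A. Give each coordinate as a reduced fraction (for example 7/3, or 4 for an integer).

1. A_x = 17  [[BA ⟂ BC ⇒ 9/2x+9/2y-189/2=0] ∩ [|A−(14, 7)|²=18]]
2. A_y = 4  [[BA ⟂ BC ⇒ 9/2x+9/2y-189/2=0] ∩ [|A−(14, 7)|²=18]]
   so A = (17, 4)

A = (17, 4)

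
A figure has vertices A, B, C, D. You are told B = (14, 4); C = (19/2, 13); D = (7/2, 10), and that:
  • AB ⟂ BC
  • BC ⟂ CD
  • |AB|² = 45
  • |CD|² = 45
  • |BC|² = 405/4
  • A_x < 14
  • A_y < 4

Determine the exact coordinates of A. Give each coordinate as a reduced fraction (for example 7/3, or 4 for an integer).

1. A_x = 8  [[AB ⟂ BC ⇒ 9/2x-9y-27=0] ∩ [|A−(14, 4)|²=45]]
2. A_y = 1  [[AB ⟂ BC ⇒ 9/2x-9y-27=0] ∩ [|A−(14, 4)|²=45]]
   so A = (8, 1)

A = (8, 1)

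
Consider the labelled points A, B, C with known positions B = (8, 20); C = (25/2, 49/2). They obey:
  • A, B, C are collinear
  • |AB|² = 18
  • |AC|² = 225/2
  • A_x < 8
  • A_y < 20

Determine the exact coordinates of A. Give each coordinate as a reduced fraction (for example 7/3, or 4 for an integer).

A = (5, 17)

1. A_x = 5  [[A, B, C are collinear ⇒ -9/2x+9/2y-54=0] ∩ [|A−(8, 20)|²=18]]
2. A_y = 17  [[A, B, C are collinear ⇒ -9/2x+9/2y-54=0] ∩ [|A−(8, 20)|²=18]]
   so A = (5, 17)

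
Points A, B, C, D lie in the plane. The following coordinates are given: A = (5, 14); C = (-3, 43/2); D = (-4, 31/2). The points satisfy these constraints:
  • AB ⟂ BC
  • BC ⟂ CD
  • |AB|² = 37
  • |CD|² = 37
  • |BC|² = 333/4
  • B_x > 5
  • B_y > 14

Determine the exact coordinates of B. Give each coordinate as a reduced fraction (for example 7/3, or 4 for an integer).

B = (6, 20)

1. B_x = 6  [[BC ⟂ CD ⇒ 1x+6y-126=0] ∩ [|B−(5, 14)|²=37]]
2. B_y = 20  [[BC ⟂ CD ⇒ 1x+6y-126=0] ∩ [|B−(5, 14)|²=37]]
   so B = (6, 20)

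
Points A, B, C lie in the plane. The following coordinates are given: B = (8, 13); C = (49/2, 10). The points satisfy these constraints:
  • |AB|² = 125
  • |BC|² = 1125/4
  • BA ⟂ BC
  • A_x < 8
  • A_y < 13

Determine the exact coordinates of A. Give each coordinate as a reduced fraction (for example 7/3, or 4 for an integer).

1. A_x = 6  [[BA ⟂ BC ⇒ 33/2x-3y-93=0] ∩ [|A−(8, 13)|²=125]]
2. A_y = 2  [[BA ⟂ BC ⇒ 33/2x-3y-93=0] ∩ [|A−(8, 13)|²=125]]
   so A = (6, 2)

A = (6, 2)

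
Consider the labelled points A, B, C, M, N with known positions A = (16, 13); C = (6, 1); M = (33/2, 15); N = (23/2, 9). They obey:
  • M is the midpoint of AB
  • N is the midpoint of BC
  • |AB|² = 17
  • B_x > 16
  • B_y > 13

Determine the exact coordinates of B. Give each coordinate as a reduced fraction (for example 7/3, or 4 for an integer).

1. B_x = 17  [B = 2·M−A = 2·(33/2, 15)−(16, 13)]
2. B_y = 17  [B = 2·M−A = 2·(33/2, 15)−(16, 13)]
   so B = (17, 17)

B = (17, 17)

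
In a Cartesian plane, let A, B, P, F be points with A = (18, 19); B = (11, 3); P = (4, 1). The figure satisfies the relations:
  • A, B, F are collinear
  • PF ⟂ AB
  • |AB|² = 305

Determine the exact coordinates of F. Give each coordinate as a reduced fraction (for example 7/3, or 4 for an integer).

F = (2788/305, -381/305)

1. F_x = 2788/305  [[A, B, F are collinear ⇒ 16x-7y-155=0] ∩ [PF ⟂ AB ⇒ -7x-16y+44=0]]
2. F_y = -381/305  [[A, B, F are collinear ⇒ 16x-7y-155=0] ∩ [PF ⟂ AB ⇒ -7x-16y+44=0]]
   so F = (2788/305, -381/305)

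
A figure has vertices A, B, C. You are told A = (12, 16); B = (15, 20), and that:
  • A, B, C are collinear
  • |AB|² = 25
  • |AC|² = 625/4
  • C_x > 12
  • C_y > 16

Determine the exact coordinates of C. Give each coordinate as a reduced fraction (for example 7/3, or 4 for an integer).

C = (39/2, 26)

1. C_x = 39/2  [[A, B, C are collinear ⇒ -4x+3y=0] ∩ [|C−(12, 16)|²=625/4]]
2. C_y = 26  [[A, B, C are collinear ⇒ -4x+3y=0] ∩ [|C−(12, 16)|²=625/4]]
   so C = (39/2, 26)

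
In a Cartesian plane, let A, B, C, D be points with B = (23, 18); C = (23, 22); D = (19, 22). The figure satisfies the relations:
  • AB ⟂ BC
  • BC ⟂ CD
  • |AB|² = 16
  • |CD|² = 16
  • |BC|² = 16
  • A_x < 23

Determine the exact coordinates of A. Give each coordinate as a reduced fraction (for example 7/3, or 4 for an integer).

A = (19, 18)

1. A_x = 19  [[AB ⟂ BC ⇒ -4y+72=0] ∩ [|A−(23, 18)|²=16]]
2. A_y = 18  [[AB ⟂ BC ⇒ -4y+72=0] ∩ [|A−(23, 18)|²=16]]
   so A = (19, 18)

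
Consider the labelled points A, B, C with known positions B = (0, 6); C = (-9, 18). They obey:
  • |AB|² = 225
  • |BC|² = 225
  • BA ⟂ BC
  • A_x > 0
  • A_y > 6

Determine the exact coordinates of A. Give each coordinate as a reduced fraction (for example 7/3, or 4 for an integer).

A = (12, 15)

1. A_x = 12  [[BA ⟂ BC ⇒ -9x+12y-72=0] ∩ [|A−(0, 6)|²=225]]
2. A_y = 15  [[BA ⟂ BC ⇒ -9x+12y-72=0] ∩ [|A−(0, 6)|²=225]]
   so A = (12, 15)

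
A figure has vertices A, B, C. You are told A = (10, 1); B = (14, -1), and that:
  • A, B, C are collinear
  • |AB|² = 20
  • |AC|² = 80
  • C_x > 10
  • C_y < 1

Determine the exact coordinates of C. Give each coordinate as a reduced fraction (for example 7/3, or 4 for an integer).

1. C_x = 18  [[A, B, C are collinear ⇒ 2x+4y-24=0] ∩ [|C−(10, 1)|²=80]]
2. C_y = -3  [[A, B, C are collinear ⇒ 2x+4y-24=0] ∩ [|C−(10, 1)|²=80]]
   so C = (18, -3)

C = (18, -3)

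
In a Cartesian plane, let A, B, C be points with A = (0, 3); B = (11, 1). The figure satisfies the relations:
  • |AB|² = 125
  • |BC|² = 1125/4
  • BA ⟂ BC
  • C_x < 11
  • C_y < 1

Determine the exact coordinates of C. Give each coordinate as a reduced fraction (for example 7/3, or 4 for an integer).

C = (8, -31/2)

1. C_x = 8  [[BA ⟂ BC ⇒ -11x+2y+119=0] ∩ [|C−(11, 1)|²=1125/4]]
2. C_y = -31/2  [[BA ⟂ BC ⇒ -11x+2y+119=0] ∩ [|C−(11, 1)|²=1125/4]]
   so C = (8, -31/2)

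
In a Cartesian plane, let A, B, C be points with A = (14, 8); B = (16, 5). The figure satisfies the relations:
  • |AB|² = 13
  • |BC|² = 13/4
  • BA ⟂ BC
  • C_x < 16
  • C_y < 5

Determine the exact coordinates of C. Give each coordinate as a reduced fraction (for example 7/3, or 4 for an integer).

1. C_x = 29/2  [[BA ⟂ BC ⇒ -2x+3y+17=0] ∩ [|C−(16, 5)|²=13/4]]
2. C_y = 4  [[BA ⟂ BC ⇒ -2x+3y+17=0] ∩ [|C−(16, 5)|²=13/4]]
   so C = (29/2, 4)

C = (29/2, 4)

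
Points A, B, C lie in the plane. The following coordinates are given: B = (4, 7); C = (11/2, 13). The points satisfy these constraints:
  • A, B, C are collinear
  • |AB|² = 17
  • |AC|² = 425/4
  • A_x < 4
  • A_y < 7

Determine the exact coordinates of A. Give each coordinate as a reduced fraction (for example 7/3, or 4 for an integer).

A = (3, 3)

1. A_x = 3  [[A, B, C are collinear ⇒ -6x+3/2y+27/2=0] ∩ [|A−(4, 7)|²=17]]
2. A_y = 3  [[A, B, C are collinear ⇒ -6x+3/2y+27/2=0] ∩ [|A−(4, 7)|²=17]]
   so A = (3, 3)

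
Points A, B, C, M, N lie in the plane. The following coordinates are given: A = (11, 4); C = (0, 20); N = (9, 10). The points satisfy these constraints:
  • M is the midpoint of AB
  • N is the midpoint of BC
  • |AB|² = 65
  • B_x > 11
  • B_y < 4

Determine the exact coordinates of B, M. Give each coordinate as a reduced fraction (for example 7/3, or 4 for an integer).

B = (18, 0)
M = (29/2, 2)

1. B_x = 18  [B = 2·N−C = 2·(9, 10)−(0, 20)]
2. B_y = 0  [B = 2·N−C = 2·(9, 10)−(0, 20)]
   so B = (18, 0)
3. M_x = 29/2  [2·M = A+B = (11, 4)+(18, 0)]
4. M_y = 2  [2·M = A+B = (11, 4)+(18, 0)]
   so M = (29/2, 2)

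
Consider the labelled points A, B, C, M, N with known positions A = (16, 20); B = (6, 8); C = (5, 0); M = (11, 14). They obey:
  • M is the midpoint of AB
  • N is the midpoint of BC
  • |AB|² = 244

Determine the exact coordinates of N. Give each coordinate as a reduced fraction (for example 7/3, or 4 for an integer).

N = (11/2, 4)

1. N_x = 11/2  [2·N = B+C = (6, 8)+(5, 0)]
2. N_y = 4  [2·N = B+C = (6, 8)+(5, 0)]
   so N = (11/2, 4)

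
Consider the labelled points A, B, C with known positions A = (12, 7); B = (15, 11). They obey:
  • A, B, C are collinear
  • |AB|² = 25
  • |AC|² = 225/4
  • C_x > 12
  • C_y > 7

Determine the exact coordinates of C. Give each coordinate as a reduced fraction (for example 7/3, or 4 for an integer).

C = (33/2, 13)

1. C_x = 33/2  [[A, B, C are collinear ⇒ -4x+3y+27=0] ∩ [|C−(12, 7)|²=225/4]]
2. C_y = 13  [[A, B, C are collinear ⇒ -4x+3y+27=0] ∩ [|C−(12, 7)|²=225/4]]
   so C = (33/2, 13)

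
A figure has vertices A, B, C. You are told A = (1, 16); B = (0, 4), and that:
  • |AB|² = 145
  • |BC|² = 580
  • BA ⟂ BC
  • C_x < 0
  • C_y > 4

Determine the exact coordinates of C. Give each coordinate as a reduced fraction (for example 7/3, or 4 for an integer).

1. C_x = -24  [[BA ⟂ BC ⇒ 1x+12y-48=0] ∩ [|C−(0, 4)|²=580]]
2. C_y = 6  [[BA ⟂ BC ⇒ 1x+12y-48=0] ∩ [|C−(0, 4)|²=580]]
   so C = (-24, 6)

C = (-24, 6)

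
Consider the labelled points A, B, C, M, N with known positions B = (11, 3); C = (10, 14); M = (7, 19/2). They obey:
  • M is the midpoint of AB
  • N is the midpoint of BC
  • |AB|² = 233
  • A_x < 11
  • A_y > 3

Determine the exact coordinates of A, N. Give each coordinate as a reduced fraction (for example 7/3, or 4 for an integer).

1. A_x = 3  [A = 2·M−B = 2·(7, 19/2)−(11, 3)]
2. A_y = 16  [A = 2·M−B = 2·(7, 19/2)−(11, 3)]
   so A = (3, 16)
3. N_x = 21/2  [2·N = B+C = (11, 3)+(10, 14)]
4. N_y = 17/2  [2·N = B+C = (11, 3)+(10, 14)]
   so N = (21/2, 17/2)

A = (3, 16)
N = (21/2, 17/2)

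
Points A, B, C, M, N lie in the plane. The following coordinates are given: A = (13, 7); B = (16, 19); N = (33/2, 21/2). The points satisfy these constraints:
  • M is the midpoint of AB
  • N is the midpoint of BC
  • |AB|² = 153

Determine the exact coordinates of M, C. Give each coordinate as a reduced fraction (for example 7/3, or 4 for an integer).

1. M_x = 29/2  [2·M = A+B = (13, 7)+(16, 19)]
2. M_y = 13  [2·M = A+B = (13, 7)+(16, 19)]
   so M = (29/2, 13)
3. C_x = 17  [C = 2·N−B = 2·(33/2, 21/2)−(16, 19)]
4. C_y = 2  [C = 2·N−B = 2·(33/2, 21/2)−(16, 19)]
   so C = (17, 2)

M = (29/2, 13)
C = (17, 2)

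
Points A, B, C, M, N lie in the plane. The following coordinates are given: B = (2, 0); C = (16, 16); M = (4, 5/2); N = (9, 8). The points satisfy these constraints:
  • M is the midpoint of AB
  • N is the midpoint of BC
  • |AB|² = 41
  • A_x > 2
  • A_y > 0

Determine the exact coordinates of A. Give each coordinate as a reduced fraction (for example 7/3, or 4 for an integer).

1. A_x = 6  [A = 2·M−B = 2·(4, 5/2)−(2, 0)]
2. A_y = 5  [A = 2·M−B = 2·(4, 5/2)−(2, 0)]
   so A = (6, 5)

A = (6, 5)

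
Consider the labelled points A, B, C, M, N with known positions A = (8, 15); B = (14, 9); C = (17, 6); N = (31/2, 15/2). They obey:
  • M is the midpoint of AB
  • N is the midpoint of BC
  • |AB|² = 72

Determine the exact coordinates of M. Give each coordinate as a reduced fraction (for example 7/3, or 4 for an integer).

1. M_x = 11  [2·M = A+B = (8, 15)+(14, 9)]
2. M_y = 12  [2·M = A+B = (8, 15)+(14, 9)]
   so M = (11, 12)

M = (11, 12)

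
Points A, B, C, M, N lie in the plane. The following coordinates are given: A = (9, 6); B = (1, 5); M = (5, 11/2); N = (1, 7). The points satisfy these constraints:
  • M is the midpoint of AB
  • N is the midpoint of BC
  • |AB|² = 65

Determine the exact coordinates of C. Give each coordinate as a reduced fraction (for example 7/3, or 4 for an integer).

1. C_x = 1  [C = 2·N−B = 2·(1, 7)−(1, 5)]
2. C_y = 9  [C = 2·N−B = 2·(1, 7)−(1, 5)]
   so C = (1, 9)

C = (1, 9)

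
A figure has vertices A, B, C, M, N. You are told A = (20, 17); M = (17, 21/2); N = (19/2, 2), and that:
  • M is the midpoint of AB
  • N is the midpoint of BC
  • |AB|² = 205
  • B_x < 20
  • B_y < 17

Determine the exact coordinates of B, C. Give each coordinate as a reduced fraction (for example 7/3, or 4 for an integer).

B = (14, 4)
C = (5, 0)

1. B_x = 14  [B = 2·M−A = 2·(17, 21/2)−(20, 17)]
2. B_y = 4  [B = 2·M−A = 2·(17, 21/2)−(20, 17)]
   so B = (14, 4)
3. C_x = 5  [C = 2·N−B = 2·(19/2, 2)−(14, 4)]
4. C_y = 0  [C = 2·N−B = 2·(19/2, 2)−(14, 4)]
   so C = (5, 0)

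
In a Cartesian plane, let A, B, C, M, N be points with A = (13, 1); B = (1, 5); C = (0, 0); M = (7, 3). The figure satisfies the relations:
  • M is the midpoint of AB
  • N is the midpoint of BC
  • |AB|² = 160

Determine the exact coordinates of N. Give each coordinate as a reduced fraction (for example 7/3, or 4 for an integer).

1. N_x = 1/2  [2·N = B+C = (1, 5)+(0, 0)]
2. N_y = 5/2  [2·N = B+C = (1, 5)+(0, 0)]
   so N = (1/2, 5/2)

N = (1/2, 5/2)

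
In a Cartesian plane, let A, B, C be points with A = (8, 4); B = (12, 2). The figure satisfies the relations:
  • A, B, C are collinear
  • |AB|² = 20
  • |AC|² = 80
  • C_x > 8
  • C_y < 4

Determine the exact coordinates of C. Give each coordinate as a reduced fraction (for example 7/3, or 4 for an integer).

C = (16, 0)

1. C_x = 16  [[A, B, C are collinear ⇒ 2x+4y-32=0] ∩ [|C−(8, 4)|²=80]]
2. C_y = 0  [[A, B, C are collinear ⇒ 2x+4y-32=0] ∩ [|C−(8, 4)|²=80]]
   so C = (16, 0)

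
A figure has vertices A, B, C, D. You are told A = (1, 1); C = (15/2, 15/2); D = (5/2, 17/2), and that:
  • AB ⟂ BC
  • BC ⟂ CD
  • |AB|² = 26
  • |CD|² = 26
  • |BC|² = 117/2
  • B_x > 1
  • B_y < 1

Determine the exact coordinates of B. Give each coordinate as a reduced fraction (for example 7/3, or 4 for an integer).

B = (6, 0)

1. B_x = 6  [[BC ⟂ CD ⇒ 5x-1y-30=0] ∩ [|B−(1, 1)|²=26]]
2. B_y = 0  [[BC ⟂ CD ⇒ 5x-1y-30=0] ∩ [|B−(1, 1)|²=26]]
   so B = (6, 0)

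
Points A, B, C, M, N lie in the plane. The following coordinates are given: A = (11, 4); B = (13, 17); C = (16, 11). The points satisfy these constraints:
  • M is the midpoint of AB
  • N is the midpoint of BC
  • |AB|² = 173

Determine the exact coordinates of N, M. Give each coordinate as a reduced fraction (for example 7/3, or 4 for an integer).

1. M_x = 12  [2·M = A+B = (11, 4)+(13, 17)]
2. M_y = 21/2  [2·M = A+B = (11, 4)+(13, 17)]
   so M = (12, 21/2)
3. N_x = 29/2  [2·N = B+C = (13, 17)+(16, 11)]
4. N_y = 14  [2·N = B+C = (13, 17)+(16, 11)]
   so N = (29/2, 14)

N = (29/2, 14)
M = (12, 21/2)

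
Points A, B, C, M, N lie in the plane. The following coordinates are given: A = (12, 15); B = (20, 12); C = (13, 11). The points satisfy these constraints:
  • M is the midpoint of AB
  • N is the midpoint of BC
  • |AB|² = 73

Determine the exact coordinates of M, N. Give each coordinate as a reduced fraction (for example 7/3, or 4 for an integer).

M = (16, 27/2)
N = (33/2, 23/2)

1. M_x = 16  [2·M = A+B = (12, 15)+(20, 12)]
2. M_y = 27/2  [2·M = A+B = (12, 15)+(20, 12)]
   so M = (16, 27/2)
3. N_x = 33/2  [2·N = B+C = (20, 12)+(13, 11)]
4. N_y = 23/2  [2·N = B+C = (20, 12)+(13, 11)]
   so N = (33/2, 23/2)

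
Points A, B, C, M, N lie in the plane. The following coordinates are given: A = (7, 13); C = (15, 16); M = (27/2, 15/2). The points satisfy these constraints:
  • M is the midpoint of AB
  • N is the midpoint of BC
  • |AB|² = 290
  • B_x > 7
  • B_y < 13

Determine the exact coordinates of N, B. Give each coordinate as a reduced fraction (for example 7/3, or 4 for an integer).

1. B_x = 20  [B = 2·M−A = 2·(27/2, 15/2)−(7, 13)]
2. B_y = 2  [B = 2·M−A = 2·(27/2, 15/2)−(7, 13)]
   so B = (20, 2)
3. N_x = 35/2  [2·N = B+C = (20, 2)+(15, 16)]
4. N_y = 9  [2·N = B+C = (20, 2)+(15, 16)]
   so N = (35/2, 9)

N = (35/2, 9)
B = (20, 2)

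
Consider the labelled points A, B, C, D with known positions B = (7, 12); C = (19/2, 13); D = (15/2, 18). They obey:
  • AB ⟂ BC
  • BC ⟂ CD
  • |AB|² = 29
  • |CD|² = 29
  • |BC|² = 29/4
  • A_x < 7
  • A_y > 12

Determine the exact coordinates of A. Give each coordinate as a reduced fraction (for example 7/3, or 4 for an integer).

1. A_x = 5  [[AB ⟂ BC ⇒ -5/2x-1y+59/2=0] ∩ [|A−(7, 12)|²=29]]
2. A_y = 17  [[AB ⟂ BC ⇒ -5/2x-1y+59/2=0] ∩ [|A−(7, 12)|²=29]]
   so A = (5, 17)

A = (5, 17)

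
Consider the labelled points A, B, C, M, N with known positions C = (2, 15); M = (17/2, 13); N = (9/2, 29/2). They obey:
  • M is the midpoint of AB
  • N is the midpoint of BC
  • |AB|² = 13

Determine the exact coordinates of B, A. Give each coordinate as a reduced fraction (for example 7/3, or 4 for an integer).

B = (7, 14)
A = (10, 12)

1. B_x = 7  [B = 2·N−C = 2·(9/2, 29/2)−(2, 15)]
2. B_y = 14  [B = 2·N−C = 2·(9/2, 29/2)−(2, 15)]
   so B = (7, 14)
3. A_x = 10  [A = 2·M−B = 2·(17/2, 13)−(7, 14)]
4. A_y = 12  [A = 2·M−B = 2·(17/2, 13)−(7, 14)]
   so A = (10, 12)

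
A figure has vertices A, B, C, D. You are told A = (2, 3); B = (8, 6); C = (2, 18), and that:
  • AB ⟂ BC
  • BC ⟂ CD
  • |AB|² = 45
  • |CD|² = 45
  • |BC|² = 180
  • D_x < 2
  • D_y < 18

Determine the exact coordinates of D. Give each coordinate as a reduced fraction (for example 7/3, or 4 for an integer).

1. D_x = -4  [[BC ⟂ CD ⇒ -6x+12y-204=0] ∩ [|D−(2, 18)|²=45]]
2. D_y = 15  [[BC ⟂ CD ⇒ -6x+12y-204=0] ∩ [|D−(2, 18)|²=45]]
   so D = (-4, 15)

D = (-4, 15)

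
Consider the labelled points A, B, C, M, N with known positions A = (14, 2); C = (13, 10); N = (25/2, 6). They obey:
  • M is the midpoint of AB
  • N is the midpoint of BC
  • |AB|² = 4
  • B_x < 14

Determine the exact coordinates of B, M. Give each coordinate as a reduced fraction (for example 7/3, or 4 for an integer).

B = (12, 2)
M = (13, 2)

1. B_x = 12  [B = 2·N−C = 2·(25/2, 6)−(13, 10)]
2. B_y = 2  [B = 2·N−C = 2·(25/2, 6)−(13, 10)]
   so B = (12, 2)
3. M_x = 13  [2·M = A+B = (14, 2)+(12, 2)]
4. M_y = 2  [2·M = A+B = (14, 2)+(12, 2)]
   so M = (13, 2)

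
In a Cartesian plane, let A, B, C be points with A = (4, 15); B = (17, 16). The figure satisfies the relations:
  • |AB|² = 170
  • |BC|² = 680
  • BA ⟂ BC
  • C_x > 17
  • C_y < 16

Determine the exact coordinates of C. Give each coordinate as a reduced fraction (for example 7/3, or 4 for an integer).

1. C_x = 19  [[BA ⟂ BC ⇒ -13x-1y+237=0] ∩ [|C−(17, 16)|²=680]]
2. C_y = -10  [[BA ⟂ BC ⇒ -13x-1y+237=0] ∩ [|C−(17, 16)|²=680]]
   so C = (19, -10)

C = (19, -10)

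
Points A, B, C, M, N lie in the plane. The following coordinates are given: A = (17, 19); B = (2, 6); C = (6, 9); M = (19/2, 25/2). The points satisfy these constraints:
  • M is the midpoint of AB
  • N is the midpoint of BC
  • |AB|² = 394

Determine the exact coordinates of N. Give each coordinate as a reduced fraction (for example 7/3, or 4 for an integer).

N = (4, 15/2)

1. N_x = 4  [2·N = B+C = (2, 6)+(6, 9)]
2. N_y = 15/2  [2·N = B+C = (2, 6)+(6, 9)]
   so N = (4, 15/2)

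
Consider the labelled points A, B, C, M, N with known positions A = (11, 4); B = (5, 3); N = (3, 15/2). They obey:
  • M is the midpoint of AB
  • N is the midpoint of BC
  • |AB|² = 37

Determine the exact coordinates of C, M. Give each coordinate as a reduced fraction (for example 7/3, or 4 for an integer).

1. M_x = 8  [2·M = A+B = (11, 4)+(5, 3)]
2. M_y = 7/2  [2·M = A+B = (11, 4)+(5, 3)]
   so M = (8, 7/2)
3. C_x = 1  [C = 2·N−B = 2·(3, 15/2)−(5, 3)]
4. C_y = 12  [C = 2·N−B = 2·(3, 15/2)−(5, 3)]
   so C = (1, 12)

C = (1, 12)
M = (8, 7/2)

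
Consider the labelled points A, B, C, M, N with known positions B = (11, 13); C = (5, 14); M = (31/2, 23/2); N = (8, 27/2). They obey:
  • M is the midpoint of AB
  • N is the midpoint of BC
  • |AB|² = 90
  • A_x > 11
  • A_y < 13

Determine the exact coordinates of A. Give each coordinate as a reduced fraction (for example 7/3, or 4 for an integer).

1. A_x = 20  [A = 2·M−B = 2·(31/2, 23/2)−(11, 13)]
2. A_y = 10  [A = 2·M−B = 2·(31/2, 23/2)−(11, 13)]
   so A = (20, 10)

A = (20, 10)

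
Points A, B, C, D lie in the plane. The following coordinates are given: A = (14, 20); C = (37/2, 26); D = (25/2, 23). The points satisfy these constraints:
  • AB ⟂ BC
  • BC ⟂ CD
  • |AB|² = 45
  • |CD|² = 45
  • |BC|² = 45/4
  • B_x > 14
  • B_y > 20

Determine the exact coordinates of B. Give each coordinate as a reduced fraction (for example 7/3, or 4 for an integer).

B = (20, 23)

1. B_x = 20  [[BC ⟂ CD ⇒ 6x+3y-189=0] ∩ [|B−(14, 20)|²=45]]
2. B_y = 23  [[BC ⟂ CD ⇒ 6x+3y-189=0] ∩ [|B−(14, 20)|²=45]]
   so B = (20, 23)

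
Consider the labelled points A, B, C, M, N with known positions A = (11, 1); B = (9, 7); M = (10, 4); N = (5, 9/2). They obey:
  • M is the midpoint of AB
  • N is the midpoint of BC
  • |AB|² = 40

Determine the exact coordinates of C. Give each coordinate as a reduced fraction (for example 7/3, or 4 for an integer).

1. C_x = 1  [C = 2·N−B = 2·(5, 9/2)−(9, 7)]
2. C_y = 2  [C = 2·N−B = 2·(5, 9/2)−(9, 7)]
   so C = (1, 2)

C = (1, 2)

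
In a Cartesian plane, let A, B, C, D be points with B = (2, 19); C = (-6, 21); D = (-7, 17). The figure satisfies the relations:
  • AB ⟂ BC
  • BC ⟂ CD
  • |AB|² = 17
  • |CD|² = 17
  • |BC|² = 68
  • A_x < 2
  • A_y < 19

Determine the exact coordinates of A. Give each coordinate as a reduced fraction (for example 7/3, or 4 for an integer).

1. A_x = 1  [[AB ⟂ BC ⇒ 8x-2y+22=0] ∩ [|A−(2, 19)|²=17]]
2. A_y = 15  [[AB ⟂ BC ⇒ 8x-2y+22=0] ∩ [|A−(2, 19)|²=17]]
   so A = (1, 15)

A = (1, 15)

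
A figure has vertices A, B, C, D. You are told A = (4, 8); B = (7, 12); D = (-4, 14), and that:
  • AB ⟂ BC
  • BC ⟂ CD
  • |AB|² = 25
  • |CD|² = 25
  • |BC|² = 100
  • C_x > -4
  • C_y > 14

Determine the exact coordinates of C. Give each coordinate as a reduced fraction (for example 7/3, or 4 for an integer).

C = (-1, 18)

1. C_x = -1  [[AB ⟂ BC ⇒ 3x+4y-69=0] ∩ [|C−(-4, 14)|²=25]]
2. C_y = 18  [[AB ⟂ BC ⇒ 3x+4y-69=0] ∩ [|C−(-4, 14)|²=25]]
   so C = (-1, 18)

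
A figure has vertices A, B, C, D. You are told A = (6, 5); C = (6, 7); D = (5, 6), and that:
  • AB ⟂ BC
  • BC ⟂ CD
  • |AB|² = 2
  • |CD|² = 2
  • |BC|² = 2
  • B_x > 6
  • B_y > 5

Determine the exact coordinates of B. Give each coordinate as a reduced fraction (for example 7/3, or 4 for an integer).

B = (7, 6)

1. B_x = 7  [[BC ⟂ CD ⇒ 1x+1y-13=0] ∩ [|B−(6, 5)|²=2]]
2. B_y = 6  [[BC ⟂ CD ⇒ 1x+1y-13=0] ∩ [|B−(6, 5)|²=2]]
   so B = (7, 6)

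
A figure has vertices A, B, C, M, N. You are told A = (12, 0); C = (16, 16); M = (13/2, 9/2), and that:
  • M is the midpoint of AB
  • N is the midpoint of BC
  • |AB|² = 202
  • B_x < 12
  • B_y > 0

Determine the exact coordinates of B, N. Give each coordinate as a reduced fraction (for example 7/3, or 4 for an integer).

B = (1, 9)
N = (17/2, 25/2)

1. B_x = 1  [B = 2·M−A = 2·(13/2, 9/2)−(12, 0)]
2. B_y = 9  [B = 2·M−A = 2·(13/2, 9/2)−(12, 0)]
   so B = (1, 9)
3. N_x = 17/2  [2·N = B+C = (1, 9)+(16, 16)]
4. N_y = 25/2  [2·N = B+C = (1, 9)+(16, 16)]
   so N = (17/2, 25/2)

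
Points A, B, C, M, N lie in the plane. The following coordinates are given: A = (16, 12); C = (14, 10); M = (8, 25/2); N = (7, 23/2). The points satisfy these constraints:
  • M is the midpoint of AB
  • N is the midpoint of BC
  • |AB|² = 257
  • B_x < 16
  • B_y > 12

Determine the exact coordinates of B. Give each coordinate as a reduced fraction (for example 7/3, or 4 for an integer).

1. B_x = 0  [B = 2·M−A = 2·(8, 25/2)−(16, 12)]
2. B_y = 13  [B = 2·M−A = 2·(8, 25/2)−(16, 12)]
   so B = (0, 13)

B = (0, 13)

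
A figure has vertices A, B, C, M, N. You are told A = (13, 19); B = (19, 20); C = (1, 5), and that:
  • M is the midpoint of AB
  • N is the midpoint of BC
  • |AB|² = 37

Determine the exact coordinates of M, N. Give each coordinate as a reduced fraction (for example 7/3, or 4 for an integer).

1. M_x = 16  [2·M = A+B = (13, 19)+(19, 20)]
2. M_y = 39/2  [2·M = A+B = (13, 19)+(19, 20)]
   so M = (16, 39/2)
3. N_x = 10  [2·N = B+C = (19, 20)+(1, 5)]
4. N_y = 25/2  [2·N = B+C = (19, 20)+(1, 5)]
   so N = (10, 25/2)

M = (16, 39/2)
N = (10, 25/2)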